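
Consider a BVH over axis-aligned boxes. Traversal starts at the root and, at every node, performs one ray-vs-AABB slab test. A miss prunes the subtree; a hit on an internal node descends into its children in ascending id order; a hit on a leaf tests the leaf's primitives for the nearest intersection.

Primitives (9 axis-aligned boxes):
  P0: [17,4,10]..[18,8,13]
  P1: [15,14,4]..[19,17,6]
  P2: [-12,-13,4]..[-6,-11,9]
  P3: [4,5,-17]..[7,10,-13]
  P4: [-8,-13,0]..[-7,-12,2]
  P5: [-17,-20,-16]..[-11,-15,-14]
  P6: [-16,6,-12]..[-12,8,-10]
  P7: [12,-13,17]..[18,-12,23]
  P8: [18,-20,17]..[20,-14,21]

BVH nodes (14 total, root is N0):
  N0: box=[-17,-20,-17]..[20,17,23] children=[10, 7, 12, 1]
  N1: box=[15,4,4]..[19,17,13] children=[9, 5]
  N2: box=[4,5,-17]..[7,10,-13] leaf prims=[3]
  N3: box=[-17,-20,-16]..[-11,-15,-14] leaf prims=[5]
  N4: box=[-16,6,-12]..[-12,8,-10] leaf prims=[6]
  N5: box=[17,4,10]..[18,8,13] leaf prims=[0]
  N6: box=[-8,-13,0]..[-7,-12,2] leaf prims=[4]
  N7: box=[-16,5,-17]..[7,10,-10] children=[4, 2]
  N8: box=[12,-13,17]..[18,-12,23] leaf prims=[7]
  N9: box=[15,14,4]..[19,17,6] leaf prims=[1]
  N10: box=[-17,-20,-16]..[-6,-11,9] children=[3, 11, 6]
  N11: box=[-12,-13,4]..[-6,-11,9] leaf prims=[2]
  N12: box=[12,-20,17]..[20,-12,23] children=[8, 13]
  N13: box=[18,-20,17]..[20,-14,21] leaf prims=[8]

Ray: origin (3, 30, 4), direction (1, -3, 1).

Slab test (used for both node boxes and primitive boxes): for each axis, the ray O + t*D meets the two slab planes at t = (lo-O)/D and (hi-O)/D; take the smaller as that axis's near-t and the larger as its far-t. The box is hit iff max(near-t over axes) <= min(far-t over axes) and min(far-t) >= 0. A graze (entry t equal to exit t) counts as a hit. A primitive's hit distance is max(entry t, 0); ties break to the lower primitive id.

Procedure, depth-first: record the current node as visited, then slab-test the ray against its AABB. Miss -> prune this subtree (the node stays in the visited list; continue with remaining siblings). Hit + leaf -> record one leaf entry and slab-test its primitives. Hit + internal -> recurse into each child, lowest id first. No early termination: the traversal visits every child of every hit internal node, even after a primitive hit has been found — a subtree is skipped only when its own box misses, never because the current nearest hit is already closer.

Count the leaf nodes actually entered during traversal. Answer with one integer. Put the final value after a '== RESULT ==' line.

Trace the traversal:
N0 x:[-20,17] y:[13/3,50/3] z:[-21,19] -> hit [13/3,50/3], descend [1, 7, 10, 12]
  N1 x:[12,16] y:[13/3,26/3] z:[0,9] -> miss, prune
  N7 x:[-19,4] y:[20/3,25/3] z:[-21,-14] -> miss, prune
  N10 x:[-20,-9] y:[41/3,50/3] z:[-20,5] -> miss, prune
  N12 x:[9,17] y:[14,50/3] z:[13,19] -> hit [14,50/3], descend [8, 13]
    N8 x:[9,15] y:[14,43/3] z:[13,19] -> hit [14,43/3] leaf, test {P7@t=14}
    N13 x:[15,17] y:[44/3,50/3] z:[13,17] -> hit [15,50/3] leaf, test {P8@t=15}

7 AABB tests over nodes [0, 1, 7, 10, 12, 8, 13]; 2 leaves entered; closest P7.

== RESULT ==
2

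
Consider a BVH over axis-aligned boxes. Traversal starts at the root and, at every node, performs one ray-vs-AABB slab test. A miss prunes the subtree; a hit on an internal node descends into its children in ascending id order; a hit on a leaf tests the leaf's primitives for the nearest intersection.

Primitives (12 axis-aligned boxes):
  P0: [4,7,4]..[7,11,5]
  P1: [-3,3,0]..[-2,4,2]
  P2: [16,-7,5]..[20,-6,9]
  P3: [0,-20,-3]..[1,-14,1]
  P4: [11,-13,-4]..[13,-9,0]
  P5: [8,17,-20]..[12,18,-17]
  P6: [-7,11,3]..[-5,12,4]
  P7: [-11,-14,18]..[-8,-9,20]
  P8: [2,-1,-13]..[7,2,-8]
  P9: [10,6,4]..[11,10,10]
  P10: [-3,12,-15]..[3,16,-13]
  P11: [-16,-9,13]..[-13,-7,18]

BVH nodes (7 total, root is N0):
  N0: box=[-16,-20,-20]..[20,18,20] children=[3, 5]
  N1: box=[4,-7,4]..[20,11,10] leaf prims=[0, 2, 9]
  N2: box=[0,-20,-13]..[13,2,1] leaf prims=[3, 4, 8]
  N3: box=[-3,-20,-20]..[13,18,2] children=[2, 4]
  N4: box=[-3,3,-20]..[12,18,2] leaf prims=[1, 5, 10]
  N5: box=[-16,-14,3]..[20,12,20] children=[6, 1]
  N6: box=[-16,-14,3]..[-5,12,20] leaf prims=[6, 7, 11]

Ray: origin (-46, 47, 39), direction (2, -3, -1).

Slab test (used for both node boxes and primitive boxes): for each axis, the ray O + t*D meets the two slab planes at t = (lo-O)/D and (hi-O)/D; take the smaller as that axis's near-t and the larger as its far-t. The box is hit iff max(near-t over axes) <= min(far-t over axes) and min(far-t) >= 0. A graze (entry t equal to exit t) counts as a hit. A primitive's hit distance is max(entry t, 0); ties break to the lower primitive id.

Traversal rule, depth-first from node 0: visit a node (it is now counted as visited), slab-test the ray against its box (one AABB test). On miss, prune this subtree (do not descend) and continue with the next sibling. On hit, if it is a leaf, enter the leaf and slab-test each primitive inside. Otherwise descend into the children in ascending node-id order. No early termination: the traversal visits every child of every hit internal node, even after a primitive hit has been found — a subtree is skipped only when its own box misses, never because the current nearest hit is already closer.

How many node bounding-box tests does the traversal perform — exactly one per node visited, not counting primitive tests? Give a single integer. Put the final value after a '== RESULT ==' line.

Walk:
N0 x:[15,33] y:[29/3,67/3] z:[19,59] -> hit [19,67/3], descend [3, 5]
  N3 x:[43/2,59/2] y:[29/3,67/3] z:[37,59] -> miss, prune
  N5 x:[15,33] y:[35/3,61/3] z:[19,36] -> hit [19,61/3], descend [1, 6]
    N1 x:[25,33] y:[12,18] z:[29,35] -> miss, prune
    N6 x:[15,41/2] y:[35/3,61/3] z:[19,36] -> hit [19,61/3] leaf, test {P6(miss), P7@t=19, P11(miss)}

Summary -> nodes [0, 3, 5, 1, 6]; box-tests=5; leaf-entries=1; first=P7

== RESULT ==
5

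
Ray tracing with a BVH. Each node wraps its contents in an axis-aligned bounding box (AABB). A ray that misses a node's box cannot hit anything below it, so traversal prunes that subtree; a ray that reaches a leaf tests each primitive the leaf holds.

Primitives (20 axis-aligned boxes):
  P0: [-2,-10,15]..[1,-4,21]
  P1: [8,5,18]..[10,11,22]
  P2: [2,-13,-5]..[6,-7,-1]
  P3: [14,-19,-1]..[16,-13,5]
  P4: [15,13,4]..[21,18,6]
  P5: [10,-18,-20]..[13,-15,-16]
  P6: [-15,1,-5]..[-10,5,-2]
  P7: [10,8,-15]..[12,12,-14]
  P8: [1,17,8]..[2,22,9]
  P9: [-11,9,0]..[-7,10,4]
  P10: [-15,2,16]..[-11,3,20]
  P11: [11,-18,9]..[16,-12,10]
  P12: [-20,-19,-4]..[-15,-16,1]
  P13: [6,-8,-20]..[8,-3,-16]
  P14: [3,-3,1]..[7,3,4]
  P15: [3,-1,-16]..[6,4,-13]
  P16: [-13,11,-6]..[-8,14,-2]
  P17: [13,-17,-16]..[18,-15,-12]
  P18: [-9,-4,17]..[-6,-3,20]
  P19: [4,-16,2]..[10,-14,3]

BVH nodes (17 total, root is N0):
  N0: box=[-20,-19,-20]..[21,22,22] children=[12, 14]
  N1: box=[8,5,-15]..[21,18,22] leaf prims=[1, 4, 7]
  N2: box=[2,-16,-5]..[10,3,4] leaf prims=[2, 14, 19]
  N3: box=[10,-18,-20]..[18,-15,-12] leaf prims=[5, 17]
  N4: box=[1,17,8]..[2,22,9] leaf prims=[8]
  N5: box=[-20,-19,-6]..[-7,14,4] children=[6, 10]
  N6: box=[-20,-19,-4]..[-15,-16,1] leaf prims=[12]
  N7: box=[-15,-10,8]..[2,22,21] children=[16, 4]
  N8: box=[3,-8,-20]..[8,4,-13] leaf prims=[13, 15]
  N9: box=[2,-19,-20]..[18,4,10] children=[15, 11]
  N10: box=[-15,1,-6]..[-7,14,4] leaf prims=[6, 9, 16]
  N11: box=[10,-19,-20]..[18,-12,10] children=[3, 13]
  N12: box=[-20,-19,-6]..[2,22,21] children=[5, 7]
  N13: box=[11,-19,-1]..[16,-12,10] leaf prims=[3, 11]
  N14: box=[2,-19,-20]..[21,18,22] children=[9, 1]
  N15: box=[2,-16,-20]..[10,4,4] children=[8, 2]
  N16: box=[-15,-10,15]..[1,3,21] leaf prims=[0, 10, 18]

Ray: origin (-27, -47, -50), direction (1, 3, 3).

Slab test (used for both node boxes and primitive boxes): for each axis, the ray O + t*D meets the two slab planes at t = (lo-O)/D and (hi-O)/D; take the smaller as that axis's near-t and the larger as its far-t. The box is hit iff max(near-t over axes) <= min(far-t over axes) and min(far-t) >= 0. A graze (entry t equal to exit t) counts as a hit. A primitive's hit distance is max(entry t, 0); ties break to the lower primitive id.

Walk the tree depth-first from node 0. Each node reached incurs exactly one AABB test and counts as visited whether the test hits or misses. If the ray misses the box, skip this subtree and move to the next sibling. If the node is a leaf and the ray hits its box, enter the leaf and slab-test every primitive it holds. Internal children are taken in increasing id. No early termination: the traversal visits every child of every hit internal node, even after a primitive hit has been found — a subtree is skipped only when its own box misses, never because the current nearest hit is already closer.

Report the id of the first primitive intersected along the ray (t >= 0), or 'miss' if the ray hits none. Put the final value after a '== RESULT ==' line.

Walk:
N0 x:[7,48] y:[28/3,23] z:[10,24] -> hit [10,23], descend [12, 14]
  N12 x:[7,29] y:[28/3,23] z:[44/3,71/3] -> hit [44/3,23], descend [5, 7]
    N5 x:[7,20] y:[28/3,61/3] z:[44/3,18] -> hit [44/3,18], descend [6, 10]
      N6 x:[7,12] y:[28/3,31/3] z:[46/3,17] -> miss, prune
      N10 x:[12,20] y:[16,61/3] z:[44/3,18] -> hit [16,18] leaf, test {P6@t=16, P9(miss), P16(miss)}
    N7 x:[12,29] y:[37/3,23] z:[58/3,71/3] -> hit [58/3,23], descend [4, 16]
      N4 x:[28,29] y:[64/3,23] z:[58/3,59/3] -> miss, prune
      N16 x:[12,28] y:[37/3,50/3] z:[65/3,71/3] -> miss, prune
  N14 x:[29,48] y:[28/3,65/3] z:[10,24] -> miss, prune

order=[0, 12, 5, 6, 10, 7, 4, 16, 14]  |boxes|=9  |leaves|=1  hit=P6

== RESULT ==
6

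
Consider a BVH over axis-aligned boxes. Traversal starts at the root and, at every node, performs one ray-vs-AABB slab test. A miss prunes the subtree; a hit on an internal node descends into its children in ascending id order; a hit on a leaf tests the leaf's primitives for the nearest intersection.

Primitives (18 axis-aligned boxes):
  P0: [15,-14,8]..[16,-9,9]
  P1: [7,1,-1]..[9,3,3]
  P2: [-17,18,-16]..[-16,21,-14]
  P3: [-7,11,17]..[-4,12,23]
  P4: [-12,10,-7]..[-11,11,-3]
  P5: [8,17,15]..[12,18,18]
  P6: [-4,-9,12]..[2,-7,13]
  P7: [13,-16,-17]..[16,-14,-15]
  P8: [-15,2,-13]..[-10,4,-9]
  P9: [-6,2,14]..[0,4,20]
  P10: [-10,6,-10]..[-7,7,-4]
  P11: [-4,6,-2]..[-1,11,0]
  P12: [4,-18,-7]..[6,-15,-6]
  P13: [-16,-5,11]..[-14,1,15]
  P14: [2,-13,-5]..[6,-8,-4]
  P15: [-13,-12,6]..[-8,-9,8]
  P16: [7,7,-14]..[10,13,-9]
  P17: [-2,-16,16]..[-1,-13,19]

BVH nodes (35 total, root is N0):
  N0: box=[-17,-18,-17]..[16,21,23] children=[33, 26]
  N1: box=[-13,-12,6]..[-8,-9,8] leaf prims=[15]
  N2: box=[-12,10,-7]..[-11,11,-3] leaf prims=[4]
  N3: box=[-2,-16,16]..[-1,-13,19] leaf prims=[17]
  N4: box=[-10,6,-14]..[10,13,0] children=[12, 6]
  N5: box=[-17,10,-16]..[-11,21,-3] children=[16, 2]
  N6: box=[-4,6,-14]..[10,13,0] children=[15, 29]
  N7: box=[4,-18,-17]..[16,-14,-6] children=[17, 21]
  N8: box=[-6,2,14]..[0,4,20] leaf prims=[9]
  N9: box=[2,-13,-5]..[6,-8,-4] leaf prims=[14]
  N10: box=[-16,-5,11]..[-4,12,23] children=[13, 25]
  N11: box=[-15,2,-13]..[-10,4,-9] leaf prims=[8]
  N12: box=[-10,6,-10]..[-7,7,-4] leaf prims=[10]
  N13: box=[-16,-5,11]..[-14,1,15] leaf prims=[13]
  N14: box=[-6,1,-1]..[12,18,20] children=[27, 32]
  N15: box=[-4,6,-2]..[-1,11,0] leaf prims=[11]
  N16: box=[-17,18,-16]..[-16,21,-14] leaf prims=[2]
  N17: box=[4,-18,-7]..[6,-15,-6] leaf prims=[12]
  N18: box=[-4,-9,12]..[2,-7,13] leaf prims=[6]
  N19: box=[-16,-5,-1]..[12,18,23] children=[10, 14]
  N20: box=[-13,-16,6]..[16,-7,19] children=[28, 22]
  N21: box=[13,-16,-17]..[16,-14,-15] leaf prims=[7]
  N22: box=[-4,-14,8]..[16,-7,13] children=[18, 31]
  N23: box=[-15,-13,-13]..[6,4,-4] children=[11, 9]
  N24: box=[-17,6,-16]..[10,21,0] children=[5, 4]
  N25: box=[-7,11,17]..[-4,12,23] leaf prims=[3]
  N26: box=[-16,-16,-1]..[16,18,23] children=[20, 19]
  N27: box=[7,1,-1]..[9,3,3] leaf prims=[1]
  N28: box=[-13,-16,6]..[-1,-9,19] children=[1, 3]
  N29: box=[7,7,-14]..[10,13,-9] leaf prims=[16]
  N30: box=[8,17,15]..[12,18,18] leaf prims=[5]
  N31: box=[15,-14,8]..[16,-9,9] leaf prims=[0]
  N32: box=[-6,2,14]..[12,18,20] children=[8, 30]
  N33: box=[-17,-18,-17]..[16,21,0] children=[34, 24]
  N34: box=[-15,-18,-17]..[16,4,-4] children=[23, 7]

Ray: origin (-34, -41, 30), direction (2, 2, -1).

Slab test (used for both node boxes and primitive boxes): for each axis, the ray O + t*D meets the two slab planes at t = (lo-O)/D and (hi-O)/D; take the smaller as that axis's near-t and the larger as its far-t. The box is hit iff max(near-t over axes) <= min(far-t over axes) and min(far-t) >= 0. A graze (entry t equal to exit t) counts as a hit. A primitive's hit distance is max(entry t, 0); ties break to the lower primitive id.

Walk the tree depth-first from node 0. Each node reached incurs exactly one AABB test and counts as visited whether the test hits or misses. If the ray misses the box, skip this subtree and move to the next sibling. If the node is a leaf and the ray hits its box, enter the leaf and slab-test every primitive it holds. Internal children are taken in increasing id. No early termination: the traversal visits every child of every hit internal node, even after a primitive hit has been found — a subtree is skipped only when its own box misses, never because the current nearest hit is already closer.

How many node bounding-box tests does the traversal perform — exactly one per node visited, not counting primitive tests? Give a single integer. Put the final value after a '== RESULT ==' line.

Walk:
N0 x:[17/2,25] y:[23/2,31] z:[7,47] -> hit [23/2,25], descend [26, 33]
  N26 x:[9,25] y:[25/2,59/2] z:[7,31] -> hit [25/2,25], descend [19, 20]
    N19 x:[9,23] y:[18,59/2] z:[7,31] -> hit [18,23], descend [10, 14]
      N10 x:[9,15] y:[18,53/2] z:[7,19] -> miss, prune
      N14 x:[14,23] y:[21,59/2] z:[10,31] -> hit [21,23], descend [27, 32]
        N27 x:[41/2,43/2] y:[21,22] z:[27,31] -> miss, prune
        N32 x:[14,23] y:[43/2,59/2] z:[10,16] -> miss, prune
    N20 x:[21/2,25] y:[25/2,17] z:[11,24] -> hit [25/2,17], descend [22, 28]
      N22 x:[15,25] y:[27/2,17] z:[17,22] -> hit [17,17], descend [18, 31]
        N18 x:[15,18] y:[16,17] z:[17,18] -> hit [17,17] leaf, test {P6@t=17}
        N31 x:[49/2,25] y:[27/2,16] z:[21,22] -> miss, prune
      N28 x:[21/2,33/2] y:[25/2,16] z:[11,24] -> hit [25/2,16], descend [1, 3]
        N1 x:[21/2,13] y:[29/2,16] z:[22,24] -> miss, prune
        N3 x:[16,33/2] y:[25/2,14] z:[11,14] -> miss, prune
  N33 x:[17/2,25] y:[23/2,31] z:[30,47] -> miss, prune

order=[0, 26, 19, 10, 14, 27, 32, 20, 22, 18, 31, 28, 1, 3, 33]  |boxes|=15  |leaves|=1  hit=P6

== RESULT ==
15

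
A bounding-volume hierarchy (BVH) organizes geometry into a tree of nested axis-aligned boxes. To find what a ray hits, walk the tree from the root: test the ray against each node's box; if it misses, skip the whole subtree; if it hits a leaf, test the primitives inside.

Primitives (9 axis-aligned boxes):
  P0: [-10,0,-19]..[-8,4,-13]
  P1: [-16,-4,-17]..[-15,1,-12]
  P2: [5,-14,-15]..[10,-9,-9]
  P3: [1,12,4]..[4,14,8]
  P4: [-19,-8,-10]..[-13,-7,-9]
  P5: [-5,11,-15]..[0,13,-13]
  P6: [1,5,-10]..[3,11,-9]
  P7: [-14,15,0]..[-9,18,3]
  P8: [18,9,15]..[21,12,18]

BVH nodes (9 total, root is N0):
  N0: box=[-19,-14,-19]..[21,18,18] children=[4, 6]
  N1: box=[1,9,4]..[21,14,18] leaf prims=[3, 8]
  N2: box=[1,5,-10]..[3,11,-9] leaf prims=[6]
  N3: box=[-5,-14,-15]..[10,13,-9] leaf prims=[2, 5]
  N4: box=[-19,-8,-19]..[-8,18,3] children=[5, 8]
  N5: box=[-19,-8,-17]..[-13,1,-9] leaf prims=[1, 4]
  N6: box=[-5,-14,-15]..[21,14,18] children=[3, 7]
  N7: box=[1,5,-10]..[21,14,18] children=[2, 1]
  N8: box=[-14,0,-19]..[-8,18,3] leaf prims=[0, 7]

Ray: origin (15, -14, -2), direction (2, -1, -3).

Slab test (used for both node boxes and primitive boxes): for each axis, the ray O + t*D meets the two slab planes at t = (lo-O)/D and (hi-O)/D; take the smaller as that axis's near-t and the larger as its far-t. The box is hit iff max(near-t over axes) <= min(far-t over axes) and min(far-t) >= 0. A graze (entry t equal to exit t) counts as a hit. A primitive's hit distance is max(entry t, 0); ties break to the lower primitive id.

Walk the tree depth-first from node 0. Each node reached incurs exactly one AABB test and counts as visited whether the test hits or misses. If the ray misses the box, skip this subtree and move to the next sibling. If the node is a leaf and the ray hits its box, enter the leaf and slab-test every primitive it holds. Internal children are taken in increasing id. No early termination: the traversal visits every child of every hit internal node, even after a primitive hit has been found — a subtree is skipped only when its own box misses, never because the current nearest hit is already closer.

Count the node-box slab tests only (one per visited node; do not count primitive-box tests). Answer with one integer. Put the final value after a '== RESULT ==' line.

Trace the traversal:
N0 x:[-17,3] y:[-32,0] z:[-20/3,17/3] -> hit [-20/3,0], descend [4, 6]
  N4 x:[-17,-23/2] y:[-32,-6] z:[-5/3,17/3] -> miss, prune
  N6 x:[-10,3] y:[-28,0] z:[-20/3,13/3] -> hit [-20/3,0], descend [3, 7]
    N3 x:[-10,-5/2] y:[-27,0] z:[7/3,13/3] -> miss, prune
    N7 x:[-7,3] y:[-28,-19] z:[-20/3,8/3] -> miss, prune

5 AABB tests over nodes [0, 4, 6, 3, 7]; 0 leaves entered; closest miss.

== RESULT ==
5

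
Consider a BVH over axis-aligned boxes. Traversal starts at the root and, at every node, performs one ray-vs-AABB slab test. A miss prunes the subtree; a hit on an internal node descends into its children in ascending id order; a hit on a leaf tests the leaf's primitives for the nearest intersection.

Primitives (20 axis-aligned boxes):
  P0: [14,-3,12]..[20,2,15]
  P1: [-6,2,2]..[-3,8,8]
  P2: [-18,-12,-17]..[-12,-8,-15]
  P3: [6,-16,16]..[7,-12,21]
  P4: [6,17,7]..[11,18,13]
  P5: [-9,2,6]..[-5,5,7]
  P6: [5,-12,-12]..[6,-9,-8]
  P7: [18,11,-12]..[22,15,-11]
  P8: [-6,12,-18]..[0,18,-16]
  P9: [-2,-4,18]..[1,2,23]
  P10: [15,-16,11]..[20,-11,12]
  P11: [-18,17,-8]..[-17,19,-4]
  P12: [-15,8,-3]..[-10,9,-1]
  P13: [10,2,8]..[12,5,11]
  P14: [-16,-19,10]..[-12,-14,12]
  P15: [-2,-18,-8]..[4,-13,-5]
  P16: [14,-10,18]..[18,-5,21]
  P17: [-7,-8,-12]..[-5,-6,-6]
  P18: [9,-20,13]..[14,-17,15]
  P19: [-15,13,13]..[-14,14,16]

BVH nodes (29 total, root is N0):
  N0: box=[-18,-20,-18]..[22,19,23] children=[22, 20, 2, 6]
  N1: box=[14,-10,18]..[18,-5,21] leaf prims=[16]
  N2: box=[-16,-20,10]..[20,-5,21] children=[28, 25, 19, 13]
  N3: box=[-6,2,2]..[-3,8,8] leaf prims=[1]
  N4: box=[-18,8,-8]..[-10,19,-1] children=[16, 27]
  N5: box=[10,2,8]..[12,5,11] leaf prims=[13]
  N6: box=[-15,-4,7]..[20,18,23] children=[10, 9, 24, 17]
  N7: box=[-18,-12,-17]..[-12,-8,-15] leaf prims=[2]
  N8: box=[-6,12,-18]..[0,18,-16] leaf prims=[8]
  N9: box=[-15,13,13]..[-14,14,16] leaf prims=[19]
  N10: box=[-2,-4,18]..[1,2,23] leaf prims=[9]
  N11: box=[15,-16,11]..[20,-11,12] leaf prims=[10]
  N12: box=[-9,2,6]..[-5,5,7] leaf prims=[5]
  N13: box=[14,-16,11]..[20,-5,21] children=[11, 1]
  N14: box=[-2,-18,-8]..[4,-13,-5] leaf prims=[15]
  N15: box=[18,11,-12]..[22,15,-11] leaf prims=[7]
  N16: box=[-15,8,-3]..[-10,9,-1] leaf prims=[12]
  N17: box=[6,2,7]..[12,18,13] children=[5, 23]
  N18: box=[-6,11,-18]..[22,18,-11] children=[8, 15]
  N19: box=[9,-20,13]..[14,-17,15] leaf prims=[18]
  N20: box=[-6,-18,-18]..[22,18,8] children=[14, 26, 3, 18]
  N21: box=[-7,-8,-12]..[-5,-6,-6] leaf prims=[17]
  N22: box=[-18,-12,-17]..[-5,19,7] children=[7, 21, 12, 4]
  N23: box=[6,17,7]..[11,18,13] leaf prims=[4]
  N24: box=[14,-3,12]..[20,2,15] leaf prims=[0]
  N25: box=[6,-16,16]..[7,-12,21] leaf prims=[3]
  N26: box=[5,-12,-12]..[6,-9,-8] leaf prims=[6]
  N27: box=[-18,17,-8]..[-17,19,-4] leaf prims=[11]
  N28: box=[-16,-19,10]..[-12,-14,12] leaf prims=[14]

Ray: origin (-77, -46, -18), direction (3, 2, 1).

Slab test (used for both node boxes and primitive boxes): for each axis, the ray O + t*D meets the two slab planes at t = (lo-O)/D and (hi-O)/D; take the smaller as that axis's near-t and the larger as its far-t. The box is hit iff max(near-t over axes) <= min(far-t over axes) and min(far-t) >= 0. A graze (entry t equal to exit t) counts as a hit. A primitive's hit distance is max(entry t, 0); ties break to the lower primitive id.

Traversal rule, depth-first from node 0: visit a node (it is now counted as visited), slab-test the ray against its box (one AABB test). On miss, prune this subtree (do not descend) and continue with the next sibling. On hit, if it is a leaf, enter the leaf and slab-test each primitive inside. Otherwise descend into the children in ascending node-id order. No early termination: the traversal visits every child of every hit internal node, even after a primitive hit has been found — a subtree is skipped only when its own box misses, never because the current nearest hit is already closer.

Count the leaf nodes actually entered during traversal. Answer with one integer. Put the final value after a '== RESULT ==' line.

Trace the traversal:
N0 x:[59/3,33] y:[13,65/2] z:[0,41] -> hit [59/3,65/2], descend [2, 6, 20, 22]
  N2 x:[61/3,97/3] y:[13,41/2] z:[28,39] -> miss, prune
  N6 x:[62/3,97/3] y:[21,32] z:[25,41] -> hit [25,32], descend [9, 10, 17, 24]
    N9 x:[62/3,21] y:[59/2,30] z:[31,34] -> miss, prune
    N10 x:[25,26] y:[21,24] z:[36,41] -> miss, prune
    N17 x:[83/3,89/3] y:[24,32] z:[25,31] -> hit [83/3,89/3], descend [5, 23]
      N5 x:[29,89/3] y:[24,51/2] z:[26,29] -> miss, prune
      N23 x:[83/3,88/3] y:[63/2,32] z:[25,31] -> miss, prune
    N24 x:[91/3,97/3] y:[43/2,24] z:[30,33] -> miss, prune
  N20 x:[71/3,33] y:[14,32] z:[0,26] -> hit [71/3,26], descend [3, 14, 18, 26]
    N3 x:[71/3,74/3] y:[24,27] z:[20,26] -> hit [24,74/3] leaf, test {P1@t=24}
    N14 x:[25,27] y:[14,33/2] z:[10,13] -> miss, prune
    N18 x:[71/3,33] y:[57/2,32] z:[0,7] -> miss, prune
    N26 x:[82/3,83/3] y:[17,37/2] z:[6,10] -> miss, prune
  N22 x:[59/3,24] y:[17,65/2] z:[1,25] -> hit [59/3,24], descend [4, 7, 12, 21]
    N4 x:[59/3,67/3] y:[27,65/2] z:[10,17] -> miss, prune
    N7 x:[59/3,65/3] y:[17,19] z:[1,3] -> miss, prune
    N12 x:[68/3,24] y:[24,51/2] z:[24,25] -> hit [24,24] leaf, test {P5@t=24}
    N21 x:[70/3,24] y:[19,20] z:[6,12] -> miss, prune

19 AABB tests over nodes [0, 2, 6, 9, 10, 17, 5, 23, 24, 20, 3, 14, 18, 26, 22, 4, 7, 12, 21]; 2 leaves entered; closest P1.

== RESULT ==
2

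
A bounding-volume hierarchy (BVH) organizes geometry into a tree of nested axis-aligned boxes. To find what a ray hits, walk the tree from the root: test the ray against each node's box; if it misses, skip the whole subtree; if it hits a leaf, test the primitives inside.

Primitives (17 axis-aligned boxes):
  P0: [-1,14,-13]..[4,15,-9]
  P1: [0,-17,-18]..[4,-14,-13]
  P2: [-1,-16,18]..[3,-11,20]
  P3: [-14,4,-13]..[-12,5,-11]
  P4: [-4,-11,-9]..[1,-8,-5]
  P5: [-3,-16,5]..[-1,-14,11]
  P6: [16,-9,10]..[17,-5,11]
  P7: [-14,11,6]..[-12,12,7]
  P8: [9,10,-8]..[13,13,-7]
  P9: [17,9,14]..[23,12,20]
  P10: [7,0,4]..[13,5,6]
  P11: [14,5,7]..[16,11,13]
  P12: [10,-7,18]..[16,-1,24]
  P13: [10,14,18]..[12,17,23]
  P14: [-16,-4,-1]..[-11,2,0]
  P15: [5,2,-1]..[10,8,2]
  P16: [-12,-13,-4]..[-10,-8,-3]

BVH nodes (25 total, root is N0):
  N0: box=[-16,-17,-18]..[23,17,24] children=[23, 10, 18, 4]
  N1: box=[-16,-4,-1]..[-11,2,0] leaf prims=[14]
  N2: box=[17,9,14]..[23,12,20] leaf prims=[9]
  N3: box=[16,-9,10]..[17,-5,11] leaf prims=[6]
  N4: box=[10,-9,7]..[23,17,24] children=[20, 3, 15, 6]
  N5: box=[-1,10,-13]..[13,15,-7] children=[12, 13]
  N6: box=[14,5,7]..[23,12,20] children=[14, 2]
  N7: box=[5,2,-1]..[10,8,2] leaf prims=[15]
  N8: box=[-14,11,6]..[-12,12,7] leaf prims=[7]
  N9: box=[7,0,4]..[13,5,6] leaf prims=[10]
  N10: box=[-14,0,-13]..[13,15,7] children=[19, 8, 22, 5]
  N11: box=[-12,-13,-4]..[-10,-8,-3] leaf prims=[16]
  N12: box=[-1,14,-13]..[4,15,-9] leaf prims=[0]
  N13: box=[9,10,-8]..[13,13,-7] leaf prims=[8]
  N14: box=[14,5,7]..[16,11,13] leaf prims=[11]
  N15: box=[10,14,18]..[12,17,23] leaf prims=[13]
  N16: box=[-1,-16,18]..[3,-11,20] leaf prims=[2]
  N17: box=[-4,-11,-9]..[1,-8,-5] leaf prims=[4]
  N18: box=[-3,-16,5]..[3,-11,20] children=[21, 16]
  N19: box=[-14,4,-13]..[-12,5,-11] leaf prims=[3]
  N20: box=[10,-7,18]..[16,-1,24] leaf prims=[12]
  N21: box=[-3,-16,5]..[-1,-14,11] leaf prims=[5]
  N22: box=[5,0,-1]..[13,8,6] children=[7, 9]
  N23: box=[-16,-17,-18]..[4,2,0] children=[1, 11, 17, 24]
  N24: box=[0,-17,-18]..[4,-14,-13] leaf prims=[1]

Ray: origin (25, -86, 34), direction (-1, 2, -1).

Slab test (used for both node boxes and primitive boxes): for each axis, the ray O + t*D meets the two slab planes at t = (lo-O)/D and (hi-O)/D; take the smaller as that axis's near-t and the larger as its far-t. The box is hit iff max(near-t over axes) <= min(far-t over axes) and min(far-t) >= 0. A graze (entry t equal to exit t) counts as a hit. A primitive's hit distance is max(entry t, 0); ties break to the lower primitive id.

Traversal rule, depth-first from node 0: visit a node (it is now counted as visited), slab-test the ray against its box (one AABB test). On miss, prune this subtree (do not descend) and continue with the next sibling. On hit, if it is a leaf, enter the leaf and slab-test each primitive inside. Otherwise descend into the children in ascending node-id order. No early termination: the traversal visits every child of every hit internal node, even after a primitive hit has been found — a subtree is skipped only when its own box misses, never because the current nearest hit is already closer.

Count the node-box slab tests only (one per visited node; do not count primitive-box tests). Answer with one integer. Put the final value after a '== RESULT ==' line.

Trace the traversal:
N0 x:[2,41] y:[69/2,103/2] z:[10,52] -> hit [69/2,41], descend [4, 10, 18, 23]
  N4 x:[2,15] y:[77/2,103/2] z:[10,27] -> miss, prune
  N10 x:[12,39] y:[43,101/2] z:[27,47] -> miss, prune
  N18 x:[22,28] y:[35,75/2] z:[14,29] -> miss, prune
  N23 x:[21,41] y:[69/2,44] z:[34,52] -> hit [69/2,41], descend [1, 11, 17, 24]
    N1 x:[36,41] y:[41,44] z:[34,35] -> miss, prune
    N11 x:[35,37] y:[73/2,39] z:[37,38] -> hit [37,37] leaf, test {P16@t=37}
    N17 x:[24,29] y:[75/2,39] z:[39,43] -> miss, prune
    N24 x:[21,25] y:[69/2,36] z:[47,52] -> miss, prune

Visited [0, 4, 10, 18, 23, 1, 11, 17, 24]. Tests: 9 box, 1 leaf. Nearest: P16.

== RESULT ==
9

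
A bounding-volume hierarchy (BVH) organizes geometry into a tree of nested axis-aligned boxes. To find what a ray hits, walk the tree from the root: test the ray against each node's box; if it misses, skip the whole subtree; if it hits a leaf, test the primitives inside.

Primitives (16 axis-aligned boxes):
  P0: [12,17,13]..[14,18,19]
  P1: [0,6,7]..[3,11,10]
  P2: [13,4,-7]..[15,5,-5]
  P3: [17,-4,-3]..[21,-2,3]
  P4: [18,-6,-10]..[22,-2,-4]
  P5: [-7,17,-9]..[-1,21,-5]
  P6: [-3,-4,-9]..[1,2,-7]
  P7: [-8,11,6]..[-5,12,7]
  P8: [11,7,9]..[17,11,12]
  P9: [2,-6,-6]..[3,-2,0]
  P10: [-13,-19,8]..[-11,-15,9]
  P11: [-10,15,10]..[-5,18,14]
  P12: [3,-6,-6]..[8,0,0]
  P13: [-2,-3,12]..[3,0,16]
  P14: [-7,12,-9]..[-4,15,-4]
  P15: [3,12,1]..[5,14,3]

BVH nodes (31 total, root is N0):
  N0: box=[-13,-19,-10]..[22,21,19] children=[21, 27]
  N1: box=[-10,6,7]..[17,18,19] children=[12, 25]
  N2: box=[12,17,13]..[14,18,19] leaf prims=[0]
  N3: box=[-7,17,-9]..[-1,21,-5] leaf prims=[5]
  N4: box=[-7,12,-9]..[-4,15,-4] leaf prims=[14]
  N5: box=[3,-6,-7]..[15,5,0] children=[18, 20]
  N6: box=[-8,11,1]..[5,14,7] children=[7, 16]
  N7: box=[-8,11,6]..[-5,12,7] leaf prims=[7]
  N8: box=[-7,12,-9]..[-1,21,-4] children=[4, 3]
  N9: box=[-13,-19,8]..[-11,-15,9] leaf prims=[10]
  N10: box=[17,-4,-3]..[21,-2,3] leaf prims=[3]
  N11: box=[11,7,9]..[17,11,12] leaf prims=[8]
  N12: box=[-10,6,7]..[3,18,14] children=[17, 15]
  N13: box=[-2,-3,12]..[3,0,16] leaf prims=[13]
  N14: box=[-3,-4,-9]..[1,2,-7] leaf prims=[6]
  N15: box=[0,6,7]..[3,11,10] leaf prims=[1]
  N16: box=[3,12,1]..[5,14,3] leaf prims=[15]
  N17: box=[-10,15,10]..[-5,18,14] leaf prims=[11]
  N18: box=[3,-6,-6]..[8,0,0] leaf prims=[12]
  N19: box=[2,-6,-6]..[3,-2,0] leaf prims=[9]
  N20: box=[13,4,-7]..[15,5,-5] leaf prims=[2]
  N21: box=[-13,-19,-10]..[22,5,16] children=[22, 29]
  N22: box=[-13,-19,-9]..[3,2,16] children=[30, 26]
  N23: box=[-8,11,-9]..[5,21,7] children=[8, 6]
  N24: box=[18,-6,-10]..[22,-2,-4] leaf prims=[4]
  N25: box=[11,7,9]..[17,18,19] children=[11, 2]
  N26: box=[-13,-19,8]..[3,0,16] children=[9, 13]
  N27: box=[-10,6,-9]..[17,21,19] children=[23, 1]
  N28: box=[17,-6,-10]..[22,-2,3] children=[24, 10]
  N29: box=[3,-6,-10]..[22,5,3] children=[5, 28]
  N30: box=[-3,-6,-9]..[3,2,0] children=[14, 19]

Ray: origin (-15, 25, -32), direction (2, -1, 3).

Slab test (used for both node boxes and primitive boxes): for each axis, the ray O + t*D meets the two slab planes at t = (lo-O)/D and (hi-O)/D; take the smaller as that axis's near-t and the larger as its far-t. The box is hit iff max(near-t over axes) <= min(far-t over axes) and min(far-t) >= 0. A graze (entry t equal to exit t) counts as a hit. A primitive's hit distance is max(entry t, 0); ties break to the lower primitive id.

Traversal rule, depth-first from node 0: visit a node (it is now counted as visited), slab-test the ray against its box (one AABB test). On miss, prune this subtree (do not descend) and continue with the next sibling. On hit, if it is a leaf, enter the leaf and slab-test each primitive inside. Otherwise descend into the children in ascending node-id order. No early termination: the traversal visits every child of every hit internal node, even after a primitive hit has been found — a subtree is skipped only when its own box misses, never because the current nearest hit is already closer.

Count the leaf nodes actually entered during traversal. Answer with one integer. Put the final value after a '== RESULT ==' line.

Trace the traversal:
N0 x:[1,37/2] y:[4,44] z:[22/3,17] -> hit [22/3,17], descend [21, 27]
  N21 x:[1,37/2] y:[20,44] z:[22/3,16] -> miss, prune
  N27 x:[5/2,16] y:[4,19] z:[23/3,17] -> hit [23/3,16], descend [1, 23]
    N1 x:[5/2,16] y:[7,19] z:[13,17] -> hit [13,16], descend [12, 25]
      N12 x:[5/2,9] y:[7,19] z:[13,46/3] -> miss, prune
      N25 x:[13,16] y:[7,18] z:[41/3,17] -> hit [41/3,16], descend [2, 11]
        N2 x:[27/2,29/2] y:[7,8] z:[15,17] -> miss, prune
        N11 x:[13,16] y:[14,18] z:[41/3,44/3] -> hit [14,44/3] leaf, test {P8@t=14}
    N23 x:[7/2,10] y:[4,14] z:[23/3,13] -> hit [23/3,10], descend [6, 8]
      N6 x:[7/2,10] y:[11,14] z:[11,13] -> miss, prune
      N8 x:[4,7] y:[4,13] z:[23/3,28/3] -> miss, prune

Visited [0, 21, 27, 1, 12, 25, 2, 11, 23, 6, 8]. Tests: 11 box, 1 leaf. Nearest: P8.

== RESULT ==
1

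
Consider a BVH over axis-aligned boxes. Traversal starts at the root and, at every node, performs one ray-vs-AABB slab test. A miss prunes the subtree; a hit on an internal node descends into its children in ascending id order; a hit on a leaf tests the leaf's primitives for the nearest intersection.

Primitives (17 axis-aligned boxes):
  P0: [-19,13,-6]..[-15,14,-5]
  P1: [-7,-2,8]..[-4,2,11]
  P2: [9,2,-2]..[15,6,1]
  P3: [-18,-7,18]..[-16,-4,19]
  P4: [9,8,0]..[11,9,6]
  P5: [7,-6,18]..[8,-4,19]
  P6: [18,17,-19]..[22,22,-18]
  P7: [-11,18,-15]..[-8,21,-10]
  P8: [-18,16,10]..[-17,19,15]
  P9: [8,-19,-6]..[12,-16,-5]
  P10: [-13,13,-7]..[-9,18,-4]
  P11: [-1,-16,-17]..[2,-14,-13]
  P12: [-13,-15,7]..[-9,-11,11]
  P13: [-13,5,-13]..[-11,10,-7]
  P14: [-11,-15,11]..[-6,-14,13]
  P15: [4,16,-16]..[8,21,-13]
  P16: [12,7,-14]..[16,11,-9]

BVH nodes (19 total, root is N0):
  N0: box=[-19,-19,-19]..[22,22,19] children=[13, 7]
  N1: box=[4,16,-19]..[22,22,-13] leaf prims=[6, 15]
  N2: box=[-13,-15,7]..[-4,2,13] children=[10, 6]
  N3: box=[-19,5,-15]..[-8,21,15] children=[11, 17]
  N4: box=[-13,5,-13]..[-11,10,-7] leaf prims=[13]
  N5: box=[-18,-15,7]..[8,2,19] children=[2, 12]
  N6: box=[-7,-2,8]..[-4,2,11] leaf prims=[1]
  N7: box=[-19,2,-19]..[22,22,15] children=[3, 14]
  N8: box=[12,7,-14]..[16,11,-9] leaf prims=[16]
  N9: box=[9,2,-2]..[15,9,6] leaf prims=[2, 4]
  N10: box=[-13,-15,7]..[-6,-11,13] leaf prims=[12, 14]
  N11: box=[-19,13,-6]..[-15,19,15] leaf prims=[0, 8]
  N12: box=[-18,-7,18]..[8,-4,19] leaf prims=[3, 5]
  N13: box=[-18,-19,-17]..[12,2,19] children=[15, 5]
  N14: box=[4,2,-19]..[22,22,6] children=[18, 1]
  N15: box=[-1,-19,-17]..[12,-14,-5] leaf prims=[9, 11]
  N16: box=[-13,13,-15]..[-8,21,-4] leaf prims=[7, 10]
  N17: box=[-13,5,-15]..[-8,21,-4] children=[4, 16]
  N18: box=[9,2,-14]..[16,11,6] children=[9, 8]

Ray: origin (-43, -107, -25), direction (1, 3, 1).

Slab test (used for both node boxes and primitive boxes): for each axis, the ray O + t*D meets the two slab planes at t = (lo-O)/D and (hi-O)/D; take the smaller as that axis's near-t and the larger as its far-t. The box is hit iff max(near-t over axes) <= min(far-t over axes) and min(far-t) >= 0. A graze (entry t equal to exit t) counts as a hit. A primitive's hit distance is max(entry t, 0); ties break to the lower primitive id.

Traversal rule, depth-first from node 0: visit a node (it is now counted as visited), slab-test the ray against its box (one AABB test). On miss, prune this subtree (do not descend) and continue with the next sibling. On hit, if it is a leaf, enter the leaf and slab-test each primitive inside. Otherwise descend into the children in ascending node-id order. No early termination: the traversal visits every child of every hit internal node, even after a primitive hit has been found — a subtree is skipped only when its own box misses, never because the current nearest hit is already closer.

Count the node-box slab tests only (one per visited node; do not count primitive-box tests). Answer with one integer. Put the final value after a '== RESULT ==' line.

Trace the traversal:
N0 x:[24,65] y:[88/3,43] z:[6,44] -> hit [88/3,43], descend [7, 13]
  N7 x:[24,65] y:[109/3,43] z:[6,40] -> hit [109/3,40], descend [3, 14]
    N3 x:[24,35] y:[112/3,128/3] z:[10,40] -> miss, prune
    N14 x:[47,65] y:[109/3,43] z:[6,31] -> miss, prune
  N13 x:[25,55] y:[88/3,109/3] z:[8,44] -> hit [88/3,109/3], descend [5, 15]
    N5 x:[25,51] y:[92/3,109/3] z:[32,44] -> hit [32,109/3], descend [2, 12]
      N2 x:[30,39] y:[92/3,109/3] z:[32,38] -> hit [32,109/3], descend [6, 10]
        N6 x:[36,39] y:[35,109/3] z:[33,36] -> hit [36,36] leaf, test {P1@t=36}
        N10 x:[30,37] y:[92/3,32] z:[32,38] -> hit [32,32] leaf, test {P12@t=32, P14(miss)}
      N12 x:[25,51] y:[100/3,103/3] z:[43,44] -> miss, prune
    N15 x:[42,55] y:[88/3,31] z:[8,20] -> miss, prune

Visited [0, 7, 3, 14, 13, 5, 2, 6, 10, 12, 15]. Tests: 11 box, 2 leaf. Nearest: P12.

== RESULT ==
11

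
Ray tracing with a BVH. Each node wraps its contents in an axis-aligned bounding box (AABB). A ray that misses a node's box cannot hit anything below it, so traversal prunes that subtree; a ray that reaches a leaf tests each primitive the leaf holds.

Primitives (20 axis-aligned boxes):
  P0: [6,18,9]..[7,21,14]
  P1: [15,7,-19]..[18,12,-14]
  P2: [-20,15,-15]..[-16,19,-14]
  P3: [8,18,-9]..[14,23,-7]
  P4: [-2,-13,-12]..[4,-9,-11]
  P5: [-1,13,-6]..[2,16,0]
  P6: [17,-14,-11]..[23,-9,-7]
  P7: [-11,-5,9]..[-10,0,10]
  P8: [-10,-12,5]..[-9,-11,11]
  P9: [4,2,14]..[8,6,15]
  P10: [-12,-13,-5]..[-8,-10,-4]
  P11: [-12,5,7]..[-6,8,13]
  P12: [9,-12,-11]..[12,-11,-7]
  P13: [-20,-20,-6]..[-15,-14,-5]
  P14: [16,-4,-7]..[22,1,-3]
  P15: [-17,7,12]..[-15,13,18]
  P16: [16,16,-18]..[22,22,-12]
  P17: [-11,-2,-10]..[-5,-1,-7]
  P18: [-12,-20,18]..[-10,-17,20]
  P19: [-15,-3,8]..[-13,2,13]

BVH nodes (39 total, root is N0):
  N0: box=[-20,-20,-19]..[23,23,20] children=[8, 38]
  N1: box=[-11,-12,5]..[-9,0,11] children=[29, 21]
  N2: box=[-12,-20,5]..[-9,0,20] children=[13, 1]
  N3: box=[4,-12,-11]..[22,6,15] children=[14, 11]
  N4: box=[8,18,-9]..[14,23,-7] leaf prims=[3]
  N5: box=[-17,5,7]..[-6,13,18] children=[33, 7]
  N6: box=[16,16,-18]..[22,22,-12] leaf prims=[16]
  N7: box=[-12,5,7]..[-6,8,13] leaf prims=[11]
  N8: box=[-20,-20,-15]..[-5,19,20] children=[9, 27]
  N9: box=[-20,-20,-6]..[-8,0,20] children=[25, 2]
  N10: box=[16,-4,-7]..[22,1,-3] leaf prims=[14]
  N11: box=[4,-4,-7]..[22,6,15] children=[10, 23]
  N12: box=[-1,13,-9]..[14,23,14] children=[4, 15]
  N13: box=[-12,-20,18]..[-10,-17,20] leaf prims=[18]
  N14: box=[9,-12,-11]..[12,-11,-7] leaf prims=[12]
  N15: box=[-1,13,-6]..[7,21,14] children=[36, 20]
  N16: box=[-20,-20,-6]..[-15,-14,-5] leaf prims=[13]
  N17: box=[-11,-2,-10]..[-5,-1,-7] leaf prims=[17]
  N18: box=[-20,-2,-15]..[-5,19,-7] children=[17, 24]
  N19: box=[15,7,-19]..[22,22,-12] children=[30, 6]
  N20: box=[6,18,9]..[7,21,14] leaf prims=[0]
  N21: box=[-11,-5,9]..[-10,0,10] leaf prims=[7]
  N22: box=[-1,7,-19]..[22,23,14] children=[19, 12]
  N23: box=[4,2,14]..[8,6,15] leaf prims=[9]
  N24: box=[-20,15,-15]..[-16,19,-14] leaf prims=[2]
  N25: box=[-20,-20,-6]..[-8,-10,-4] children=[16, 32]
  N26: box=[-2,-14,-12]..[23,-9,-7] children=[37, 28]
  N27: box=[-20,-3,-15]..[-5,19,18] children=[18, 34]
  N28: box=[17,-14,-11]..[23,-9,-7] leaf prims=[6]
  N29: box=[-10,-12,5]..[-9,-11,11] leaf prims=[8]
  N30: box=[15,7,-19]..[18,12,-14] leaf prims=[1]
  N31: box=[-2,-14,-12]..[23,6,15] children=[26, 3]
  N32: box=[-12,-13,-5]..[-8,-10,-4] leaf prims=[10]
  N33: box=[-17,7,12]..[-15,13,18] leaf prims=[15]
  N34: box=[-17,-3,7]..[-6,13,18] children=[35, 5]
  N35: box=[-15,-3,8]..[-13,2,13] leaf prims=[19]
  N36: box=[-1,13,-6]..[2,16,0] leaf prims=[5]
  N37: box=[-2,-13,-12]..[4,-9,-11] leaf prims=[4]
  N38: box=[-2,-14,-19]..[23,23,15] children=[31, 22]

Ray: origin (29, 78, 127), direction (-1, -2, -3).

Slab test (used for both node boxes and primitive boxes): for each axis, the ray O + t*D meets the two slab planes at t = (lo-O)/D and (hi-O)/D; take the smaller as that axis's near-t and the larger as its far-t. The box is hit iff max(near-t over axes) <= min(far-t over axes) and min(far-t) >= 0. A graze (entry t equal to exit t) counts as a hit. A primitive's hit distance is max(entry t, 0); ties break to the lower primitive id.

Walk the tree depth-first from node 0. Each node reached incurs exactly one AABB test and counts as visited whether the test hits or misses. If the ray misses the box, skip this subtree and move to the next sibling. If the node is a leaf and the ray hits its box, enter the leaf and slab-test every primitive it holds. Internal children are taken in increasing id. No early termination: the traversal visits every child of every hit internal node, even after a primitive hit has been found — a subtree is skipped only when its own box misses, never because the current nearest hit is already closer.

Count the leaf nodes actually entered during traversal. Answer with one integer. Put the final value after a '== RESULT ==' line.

Walk:
N0 x:[6,49] y:[55/2,49] z:[107/3,146/3] -> hit [107/3,146/3], descend [8, 38]
  N8 x:[34,49] y:[59/2,49] z:[107/3,142/3] -> hit [107/3,142/3], descend [9, 27]
    N9 x:[37,49] y:[39,49] z:[107/3,133/3] -> hit [39,133/3], descend [2, 25]
      N2 x:[38,41] y:[39,49] z:[107/3,122/3] -> hit [39,122/3], descend [1, 13]
        N1 x:[38,40] y:[39,45] z:[116/3,122/3] -> hit [39,40], descend [21, 29]
          N21 x:[39,40] y:[39,83/2] z:[39,118/3] -> hit [39,118/3] leaf, test {P7@t=39}
          N29 x:[38,39] y:[89/2,45] z:[116/3,122/3] -> miss, prune
        N13 x:[39,41] y:[95/2,49] z:[107/3,109/3] -> miss, prune
      N25 x:[37,49] y:[44,49] z:[131/3,133/3] -> hit [44,133/3], descend [16, 32]
        N16 x:[44,49] y:[46,49] z:[44,133/3] -> miss, prune
        N32 x:[37,41] y:[44,91/2] z:[131/3,44] -> miss, prune
    N27 x:[34,49] y:[59/2,81/2] z:[109/3,142/3] -> hit [109/3,81/2], descend [18, 34]
      N18 x:[34,49] y:[59/2,40] z:[134/3,142/3] -> miss, prune
      N34 x:[35,46] y:[65/2,81/2] z:[109/3,40] -> hit [109/3,40], descend [5, 35]
        N5 x:[35,46] y:[65/2,73/2] z:[109/3,40] -> hit [109/3,73/2], descend [7, 33]
          N7 x:[35,41] y:[35,73/2] z:[38,40] -> miss, prune
          N33 x:[44,46] y:[65/2,71/2] z:[109/3,115/3] -> miss, prune
        N35 x:[42,44] y:[38,81/2] z:[38,119/3] -> miss, prune
  N38 x:[6,31] y:[55/2,46] z:[112/3,146/3] -> miss, prune

Visited [0, 8, 9, 2, 1, 21, 29, 13, 25, 16, 32, 27, 18, 34, 5, 7, 33, 35, 38]. Tests: 19 box, 1 leaf. Nearest: P7.

== RESULT ==
1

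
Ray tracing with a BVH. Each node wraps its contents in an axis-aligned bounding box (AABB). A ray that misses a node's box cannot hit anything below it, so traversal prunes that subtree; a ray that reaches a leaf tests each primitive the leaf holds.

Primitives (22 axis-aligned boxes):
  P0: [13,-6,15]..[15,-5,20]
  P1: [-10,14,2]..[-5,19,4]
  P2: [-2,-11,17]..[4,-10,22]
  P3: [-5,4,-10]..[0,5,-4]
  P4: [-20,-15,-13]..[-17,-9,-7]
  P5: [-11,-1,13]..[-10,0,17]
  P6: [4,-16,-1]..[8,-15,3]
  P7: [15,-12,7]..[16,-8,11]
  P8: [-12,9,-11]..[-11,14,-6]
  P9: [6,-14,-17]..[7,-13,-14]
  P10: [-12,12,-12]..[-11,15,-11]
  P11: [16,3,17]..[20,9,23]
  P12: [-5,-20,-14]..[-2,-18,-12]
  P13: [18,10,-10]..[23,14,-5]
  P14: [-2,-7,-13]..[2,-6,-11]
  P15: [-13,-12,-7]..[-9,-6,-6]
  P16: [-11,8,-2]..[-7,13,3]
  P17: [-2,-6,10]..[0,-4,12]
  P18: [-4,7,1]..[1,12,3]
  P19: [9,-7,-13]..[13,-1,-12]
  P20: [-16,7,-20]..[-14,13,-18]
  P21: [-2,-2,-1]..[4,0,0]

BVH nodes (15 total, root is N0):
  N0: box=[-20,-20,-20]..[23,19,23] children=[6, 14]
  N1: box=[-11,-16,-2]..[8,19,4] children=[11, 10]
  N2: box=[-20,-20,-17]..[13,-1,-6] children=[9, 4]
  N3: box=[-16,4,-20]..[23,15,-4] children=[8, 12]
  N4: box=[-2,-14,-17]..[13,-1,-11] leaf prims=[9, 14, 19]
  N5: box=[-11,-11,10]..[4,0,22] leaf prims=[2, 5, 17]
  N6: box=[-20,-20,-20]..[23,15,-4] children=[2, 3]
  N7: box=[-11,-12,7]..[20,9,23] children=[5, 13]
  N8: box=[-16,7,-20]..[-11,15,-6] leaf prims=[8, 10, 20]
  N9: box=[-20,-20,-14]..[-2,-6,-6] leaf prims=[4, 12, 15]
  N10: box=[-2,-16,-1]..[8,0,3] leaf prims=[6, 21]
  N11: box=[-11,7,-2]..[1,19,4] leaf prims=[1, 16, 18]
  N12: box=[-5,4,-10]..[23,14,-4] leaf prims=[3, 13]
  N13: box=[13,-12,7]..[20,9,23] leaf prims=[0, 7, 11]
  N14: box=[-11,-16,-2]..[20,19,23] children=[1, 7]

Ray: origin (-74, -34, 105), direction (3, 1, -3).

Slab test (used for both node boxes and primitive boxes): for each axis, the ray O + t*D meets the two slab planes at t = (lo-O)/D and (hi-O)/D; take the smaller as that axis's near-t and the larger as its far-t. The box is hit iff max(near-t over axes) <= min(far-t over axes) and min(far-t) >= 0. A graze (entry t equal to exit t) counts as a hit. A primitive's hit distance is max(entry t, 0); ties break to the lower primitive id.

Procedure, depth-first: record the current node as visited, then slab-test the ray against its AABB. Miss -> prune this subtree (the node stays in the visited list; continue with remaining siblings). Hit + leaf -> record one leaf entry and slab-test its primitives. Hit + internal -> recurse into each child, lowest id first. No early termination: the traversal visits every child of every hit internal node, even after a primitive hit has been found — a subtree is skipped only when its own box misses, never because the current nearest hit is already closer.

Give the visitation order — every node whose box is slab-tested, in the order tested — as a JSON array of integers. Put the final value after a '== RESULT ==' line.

Traverse from the root:
N0 x:[18,97/3] y:[14,53] z:[82/3,125/3] -> hit [82/3,97/3], descend [6, 14]
  N6 x:[18,97/3] y:[14,49] z:[109/3,125/3] -> miss, prune
  N14 x:[21,94/3] y:[18,53] z:[82/3,107/3] -> hit [82/3,94/3], descend [1, 7]
    N1 x:[21,82/3] y:[18,53] z:[101/3,107/3] -> miss, prune
    N7 x:[21,94/3] y:[22,43] z:[82/3,98/3] -> hit [82/3,94/3], descend [5, 13]
      N5 x:[21,26] y:[23,34] z:[83/3,95/3] -> miss, prune
      N13 x:[29,94/3] y:[22,43] z:[82/3,98/3] -> hit [29,94/3] leaf, test {P0@t=29, P7(miss), P11(miss)}

Visited [0, 6, 14, 1, 7, 5, 13]. Tests: 7 box, 1 leaf. Nearest: P0.

== RESULT ==
[0, 6, 14, 1, 7, 5, 13]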